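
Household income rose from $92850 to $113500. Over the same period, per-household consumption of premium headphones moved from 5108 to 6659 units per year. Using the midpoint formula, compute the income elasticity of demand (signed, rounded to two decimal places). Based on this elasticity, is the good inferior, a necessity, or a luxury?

1.32; luxury

%ΔQ = (6659 − 5108)/[( 5108 + 6659)/2] = 1551/5883.5 = 0.263618…
%ΔIncome = (113500 − 92850)/[( 92850 + 113500)/2] = 20650/103175 = 0.200145…
E_income = (1551/5883.5) / (20650/103175) = 1.3171…
E_income > 1 ⇒ normal good, luxury.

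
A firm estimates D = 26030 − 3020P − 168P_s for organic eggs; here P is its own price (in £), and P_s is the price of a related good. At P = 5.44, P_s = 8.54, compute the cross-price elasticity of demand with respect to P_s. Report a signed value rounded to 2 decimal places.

At the given values, D = 26030 − 3020(5.44) − 168(8.54) = 8166.48.
∂D/∂P_s = -168.
E = (-168) × (8.54/8166.48) = -0.1756…

-0.18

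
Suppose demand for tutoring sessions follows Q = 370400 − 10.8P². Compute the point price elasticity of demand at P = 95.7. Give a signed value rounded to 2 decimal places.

-0.73

dQ/dP = −2·10.8·P = -2067.12. At P = 95.7, Q = 271488.308.
Ed = (dQ/dP)·(P/Q) = (-2067.12) × (95.7/271488.308) = -0.7286…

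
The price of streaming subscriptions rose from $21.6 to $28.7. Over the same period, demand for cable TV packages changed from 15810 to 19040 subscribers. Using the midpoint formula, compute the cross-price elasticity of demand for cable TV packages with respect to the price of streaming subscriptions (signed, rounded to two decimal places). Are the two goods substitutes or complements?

%ΔQ_{cable TV packages} = (19040 − 15810)/avg = 3230/17425 = 0.185365…
%ΔP_{streaming subscriptions} = (28.7 − 21.6)/avg = 7.1/25.15 = 0.282306…
E_cross = (3230/17425) / (7.1/25.15) = 0.6566…
E_cross > 0 ⇒ the goods are substitutes.

0.66; substitutes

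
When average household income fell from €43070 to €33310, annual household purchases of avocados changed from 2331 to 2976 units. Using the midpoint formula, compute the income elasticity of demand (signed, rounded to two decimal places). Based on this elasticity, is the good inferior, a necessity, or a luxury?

-0.95; inferior

%ΔQ = (2976 − 2331)/[( 2331 + 2976)/2] = 645/2653.5 = 0.243075…
%ΔIncome = (33310 − 43070)/[( 43070 + 33310)/2] = -9760/38190 = -0.255564…
E_income = (645/2653.5) / (-9760/38190) = -0.9511…
E_income < 0 ⇒ inferior good.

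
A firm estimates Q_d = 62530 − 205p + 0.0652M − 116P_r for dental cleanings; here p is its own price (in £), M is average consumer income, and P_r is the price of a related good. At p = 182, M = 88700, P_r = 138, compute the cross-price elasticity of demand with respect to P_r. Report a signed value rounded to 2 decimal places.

-1.07

At the given values, Q_d = 62530 − 205(182) + 0.0652(88700) − 116(138) = 14995.24.
∂Q_d/∂P_r = -116.
E = (-116) × (138/14995.24) = -1.0675…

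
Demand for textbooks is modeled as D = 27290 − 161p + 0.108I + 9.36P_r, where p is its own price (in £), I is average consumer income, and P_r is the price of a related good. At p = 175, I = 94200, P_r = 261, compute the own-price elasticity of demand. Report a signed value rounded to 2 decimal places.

-2.40

At the given values, D = 27290 − 161(175) + 0.108(94200) + 9.36(261) = 11731.56.
∂D/∂p = −161.
E = (-161) × (175/11731.56) = -2.4016…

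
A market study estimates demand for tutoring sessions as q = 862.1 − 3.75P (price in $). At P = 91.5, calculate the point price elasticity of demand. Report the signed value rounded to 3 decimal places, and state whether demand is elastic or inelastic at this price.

dq/dP = −3.75. At P = 91.5, q = 862.1 − 3.75(91.5) = 518.975.
Ed = (dq/dP)·(P/q) = −3.75 × (91.5/518.975) = -0.66115…
|Ed| = 0.661 < 1, so demand is inelastic.

-0.661; inelastic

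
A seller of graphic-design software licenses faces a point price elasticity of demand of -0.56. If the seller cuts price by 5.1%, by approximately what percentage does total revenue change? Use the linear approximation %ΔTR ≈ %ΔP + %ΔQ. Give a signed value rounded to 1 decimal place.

-2.2%

%ΔQ ≈ Ed × %ΔP = (-0.56) × (-5.1%) = +2.8560%
%ΔTR ≈ %ΔP + %ΔQ = (-5.1%) + (+2.8560%) = -2.2440%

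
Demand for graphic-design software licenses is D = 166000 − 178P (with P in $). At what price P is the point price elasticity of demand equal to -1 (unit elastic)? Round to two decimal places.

Ed = −178P/(166000 − 178P). Set this equal to -1:
178P = 1·(166000 − 178P) ⇒ 178P(1 + 1) = 1·166000
P = 1·166000 / (178·2) = 466.2921…

466.29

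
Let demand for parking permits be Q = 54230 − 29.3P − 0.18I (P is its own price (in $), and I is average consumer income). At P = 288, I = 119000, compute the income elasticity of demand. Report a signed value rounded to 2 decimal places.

At the given values, Q = 54230 − 29.3(288) − 0.18(119000) = 24371.6.
∂Q/∂I = -0.18.
E = (-0.18) × (119000/24371.6) = -0.8788…

-0.88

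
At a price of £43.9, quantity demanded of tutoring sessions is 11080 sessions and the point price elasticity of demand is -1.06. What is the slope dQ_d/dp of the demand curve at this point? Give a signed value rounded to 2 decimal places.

-267.54

Ed = (dQ_d/dp)·(p/Q_d) ⇒ dQ_d/dp = Ed·Q_d/p = (-1.06)·11080/43.9 = -267.5353…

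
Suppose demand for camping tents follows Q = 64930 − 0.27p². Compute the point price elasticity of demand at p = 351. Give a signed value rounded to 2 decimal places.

dQ/dp = −2·0.27·p = -189.54. At p = 351, Q = 31665.73.
Ed = (dQ/dp)·(p/Q) = (-189.54) × (351/31665.73) = -2.1009…

-2.10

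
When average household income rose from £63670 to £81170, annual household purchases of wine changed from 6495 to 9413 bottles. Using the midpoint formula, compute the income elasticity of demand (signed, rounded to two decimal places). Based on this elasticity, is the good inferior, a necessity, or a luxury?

1.52; luxury

%ΔQ = (9413 − 6495)/[( 6495 + 9413)/2] = 2918/7954 = 0.366859…
%ΔIncome = (81170 − 63670)/[( 63670 + 81170)/2] = 17500/72420 = 0.241645…
E_income = (2918/7954) / (17500/72420) = 1.5181…
E_income > 1 ⇒ normal good, luxury.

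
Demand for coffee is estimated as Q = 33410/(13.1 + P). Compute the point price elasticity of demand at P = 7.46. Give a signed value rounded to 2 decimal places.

-0.36

dQ/dP = −33410/(13.1 + P)² = -79.037. At P = 7.46, Q = 1625.
Ed = (dQ/dP)·(P/Q) = (-79.037) × (7.46/1625) = -0.3628…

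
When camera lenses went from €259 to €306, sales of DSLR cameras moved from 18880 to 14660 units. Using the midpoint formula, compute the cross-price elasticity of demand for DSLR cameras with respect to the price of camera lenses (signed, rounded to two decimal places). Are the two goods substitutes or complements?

%ΔQ_{DSLR cameras} = (14660 − 18880)/avg = -4220/16770 = -0.251639…
%ΔP_{camera lenses} = (306 − 259)/avg = 47/282.5 = 0.166371…
E_cross = (-4220/16770) / (47/282.5) = -1.5125…
E_cross < 0 ⇒ the goods are complements.

-1.51; complements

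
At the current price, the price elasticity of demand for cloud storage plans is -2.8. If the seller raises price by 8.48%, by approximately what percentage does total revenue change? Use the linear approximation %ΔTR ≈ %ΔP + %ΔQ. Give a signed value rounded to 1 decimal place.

-15.3%

%ΔQ ≈ Ed × %ΔP = (-2.8) × (+8.48%) = -23.7440%
%ΔTR ≈ %ΔP + %ΔQ = (+8.48%) + (-23.7440%) = -15.2640%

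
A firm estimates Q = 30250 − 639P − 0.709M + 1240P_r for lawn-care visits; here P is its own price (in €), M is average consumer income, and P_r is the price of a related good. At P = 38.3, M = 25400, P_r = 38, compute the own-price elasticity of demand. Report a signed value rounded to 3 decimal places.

-0.701

At the given values, Q = 30250 − 639(38.3) − 0.709(25400) + 1240(38) = 34887.7.
∂Q/∂P = −639.
E = (-639) × (38.3/34887.7) = -0.70149…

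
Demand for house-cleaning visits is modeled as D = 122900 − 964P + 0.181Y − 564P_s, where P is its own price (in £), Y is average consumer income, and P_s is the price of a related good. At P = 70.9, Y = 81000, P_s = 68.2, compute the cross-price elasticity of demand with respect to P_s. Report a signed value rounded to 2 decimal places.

-1.25

At the given values, D = 122900 − 964(70.9) + 0.181(81000) − 564(68.2) = 30748.6.
∂D/∂P_s = -564.
E = (-564) × (68.2/30748.6) = -1.2509…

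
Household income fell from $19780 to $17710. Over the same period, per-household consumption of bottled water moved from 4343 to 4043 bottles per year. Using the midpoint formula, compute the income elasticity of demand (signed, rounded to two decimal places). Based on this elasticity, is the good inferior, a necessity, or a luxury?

0.65; necessity

%ΔQ = (4043 − 4343)/[( 4343 + 4043)/2] = -300/4193 = -0.071547…
%ΔIncome = (17710 − 19780)/[( 19780 + 17710)/2] = -2070/18745 = -0.110429…
E_income = (-300/4193) / (-2070/18745) = 0.6479…
0 < E_income < 1 ⇒ normal good, necessity.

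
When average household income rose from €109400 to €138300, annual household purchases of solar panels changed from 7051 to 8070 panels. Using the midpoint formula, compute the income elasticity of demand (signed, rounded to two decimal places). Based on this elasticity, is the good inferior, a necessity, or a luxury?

0.58; necessity

%ΔQ = (8070 − 7051)/[( 7051 + 8070)/2] = 1019/7560.5 = 0.134779…
%ΔIncome = (138300 − 109400)/[( 109400 + 138300)/2] = 28900/123850 = 0.233346…
E_income = (1019/7560.5) / (28900/123850) = 0.5775…
0 < E_income < 1 ⇒ normal good, necessity.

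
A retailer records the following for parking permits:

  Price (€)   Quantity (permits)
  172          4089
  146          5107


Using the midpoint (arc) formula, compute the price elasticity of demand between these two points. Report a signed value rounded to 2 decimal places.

%ΔQ = (5107 − 4089) / [(4089 + 5107)/2] = 1018/4598 = 0.221400…
%ΔP = (146 − 172) / [(172 + 146)/2] = -26/159 = -0.163522…
Arc Ed = %ΔQ / %ΔP = (1018/4598) / (-26/159) = -1.3539…

-1.35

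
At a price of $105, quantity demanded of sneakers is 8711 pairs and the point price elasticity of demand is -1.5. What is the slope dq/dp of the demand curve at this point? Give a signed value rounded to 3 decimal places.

Ed = (dq/dp)·(p/q) ⇒ dq/dp = Ed·q/p = (-1.5)·8711/105 = -124.44285…

-124.443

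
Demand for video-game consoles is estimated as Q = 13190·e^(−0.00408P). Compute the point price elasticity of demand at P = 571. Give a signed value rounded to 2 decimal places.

-2.33

dQ/dP = −0.00408·Q = -5.23767. At P = 571, Q = 1283.74.
Ed = (dQ/dP)·(P/Q) = (-5.23767) × (571/1283.74) = -2.3296…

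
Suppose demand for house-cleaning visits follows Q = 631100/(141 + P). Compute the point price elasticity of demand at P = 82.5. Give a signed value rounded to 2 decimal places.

dQ/dP = −631100/(141 + P)² = -12.6341. At P = 82.5, Q = 2823.71.
Ed = (dQ/dP)·(P/Q) = (-12.6341) × (82.5/2823.71) = -0.3691…

-0.37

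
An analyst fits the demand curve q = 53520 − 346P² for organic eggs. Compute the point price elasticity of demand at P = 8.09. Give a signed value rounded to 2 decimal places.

-1.47

dq/dP = −2·346·P = -5598.28. At P = 8.09, q = 30874.9574.
Ed = (dq/dP)·(P/q) = (-5598.28) × (8.09/30874.9574) = -1.4668…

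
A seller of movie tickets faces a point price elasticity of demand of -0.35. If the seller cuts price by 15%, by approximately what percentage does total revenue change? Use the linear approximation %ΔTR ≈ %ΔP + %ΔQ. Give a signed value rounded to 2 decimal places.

-9.75%

%ΔQ ≈ Ed × %ΔP = (-0.35) × (-15%) = +5.2500%
%ΔTR ≈ %ΔP + %ΔQ = (-15%) + (+5.2500%) = -9.7500%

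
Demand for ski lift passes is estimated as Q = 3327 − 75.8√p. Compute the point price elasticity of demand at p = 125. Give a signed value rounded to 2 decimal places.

-0.17

dQ/dp = −75.8/(2√p) = -3.38988. At p = 125, Q = 2479.53.
Ed = (dQ/dp)·(p/Q) = (-3.38988) × (125/2479.53) = -0.1708…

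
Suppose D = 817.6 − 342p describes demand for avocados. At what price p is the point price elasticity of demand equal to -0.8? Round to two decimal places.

Ed = −342p/(817.6 − 342p). Set this equal to -0.8:
342p = 0.8·(817.6 − 342p) ⇒ 342p(1 + 0.8) = 0.8·817.6
p = 0.8·817.6 / (342·1.8) = 1.0625…

1.06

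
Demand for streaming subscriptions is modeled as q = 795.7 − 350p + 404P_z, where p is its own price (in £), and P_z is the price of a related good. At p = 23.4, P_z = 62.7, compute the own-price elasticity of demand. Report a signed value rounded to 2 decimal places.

At the given values, q = 795.7 − 350(23.4) + 404(62.7) = 17936.5.
∂q/∂p = −350.
E = (-350) × (23.4/17936.5) = -0.4566…

-0.46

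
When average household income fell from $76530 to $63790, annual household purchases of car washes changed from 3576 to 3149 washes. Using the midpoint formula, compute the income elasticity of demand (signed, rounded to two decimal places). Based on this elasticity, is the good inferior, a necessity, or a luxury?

0.70; necessity

%ΔQ = (3149 − 3576)/[( 3576 + 3149)/2] = -427/3362.5 = -0.126988…
%ΔIncome = (63790 − 76530)/[( 76530 + 63790)/2] = -12740/70160 = -0.181584…
E_income = (-427/3362.5) / (-12740/70160) = 0.6993…
0 < E_income < 1 ⇒ normal good, necessity.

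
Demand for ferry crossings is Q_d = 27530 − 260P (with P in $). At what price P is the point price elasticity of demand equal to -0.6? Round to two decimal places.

Ed = −260P/(27530 − 260P). Set this equal to -0.6:
260P = 0.6·(27530 − 260P) ⇒ 260P(1 + 0.6) = 0.6·27530
P = 0.6·27530 / (260·1.6) = 39.7067…

39.71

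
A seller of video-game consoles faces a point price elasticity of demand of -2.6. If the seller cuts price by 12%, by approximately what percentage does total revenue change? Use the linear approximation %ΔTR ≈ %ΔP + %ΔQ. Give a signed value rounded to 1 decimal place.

%ΔQ ≈ Ed × %ΔP = (-2.6) × (-12%) = +31.2000%
%ΔTR ≈ %ΔP + %ΔQ = (-12%) + (+31.2000%) = +19.2000%

+19.2%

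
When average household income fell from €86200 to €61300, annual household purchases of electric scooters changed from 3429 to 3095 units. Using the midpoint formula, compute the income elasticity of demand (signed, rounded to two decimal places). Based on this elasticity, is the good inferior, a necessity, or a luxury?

0.30; necessity

%ΔQ = (3095 − 3429)/[( 3429 + 3095)/2] = -334/3262 = -0.102391…
%ΔIncome = (61300 − 86200)/[( 86200 + 61300)/2] = -24900/73750 = -0.337627…
E_income = (-334/3262) / (-24900/73750) = 0.3032…
0 < E_income < 1 ⇒ normal good, necessity.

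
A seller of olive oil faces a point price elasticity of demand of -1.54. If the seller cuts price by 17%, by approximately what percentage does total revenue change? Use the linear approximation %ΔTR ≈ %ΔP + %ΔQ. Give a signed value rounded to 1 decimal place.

+9.2%

%ΔQ ≈ Ed × %ΔP = (-1.54) × (-17%) = +26.1800%
%ΔTR ≈ %ΔP + %ΔQ = (-17%) + (+26.1800%) = +9.1800%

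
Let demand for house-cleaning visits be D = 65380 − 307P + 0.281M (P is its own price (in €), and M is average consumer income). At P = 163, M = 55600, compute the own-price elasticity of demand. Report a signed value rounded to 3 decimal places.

-1.616

At the given values, D = 65380 − 307(163) + 0.281(55600) = 30962.6.
∂D/∂P = −307.
E = (-307) × (163/30962.6) = -1.61617…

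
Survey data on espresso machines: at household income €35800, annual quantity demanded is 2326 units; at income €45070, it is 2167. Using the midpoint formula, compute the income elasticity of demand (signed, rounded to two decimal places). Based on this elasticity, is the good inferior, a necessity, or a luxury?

-0.31; inferior

%ΔQ = (2167 − 2326)/[( 2326 + 2167)/2] = -159/2246.5 = -0.070776…
%ΔIncome = (45070 − 35800)/[( 35800 + 45070)/2] = 9270/40435 = 0.229256…
E_income = (-159/2246.5) / (9270/40435) = -0.3087…
E_income < 0 ⇒ inferior good.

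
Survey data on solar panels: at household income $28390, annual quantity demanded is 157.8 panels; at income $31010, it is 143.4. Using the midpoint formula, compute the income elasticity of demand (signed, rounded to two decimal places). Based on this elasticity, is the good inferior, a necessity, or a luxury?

-1.08; inferior

%ΔQ = (143.4 − 157.8)/[( 157.8 + 143.4)/2] = -14.4/150.6 = -0.095617…
%ΔIncome = (31010 − 28390)/[( 28390 + 31010)/2] = 2620/29700 = 0.088215…
E_income = (-14.4/150.6) / (2620/29700) = -1.0839…
E_income < 0 ⇒ inferior good.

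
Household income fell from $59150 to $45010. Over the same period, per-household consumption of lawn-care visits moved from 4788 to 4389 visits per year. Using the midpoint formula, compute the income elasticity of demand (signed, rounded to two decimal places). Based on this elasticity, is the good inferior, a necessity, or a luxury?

%ΔQ = (4389 − 4788)/[( 4788 + 4389)/2] = -399/4588.5 = -0.086956…
%ΔIncome = (45010 − 59150)/[( 59150 + 45010)/2] = -14140/52080 = -0.271505…
E_income = (-399/4588.5) / (-14140/52080) = 0.3202…
0 < E_income < 1 ⇒ normal good, necessity.

0.32; necessity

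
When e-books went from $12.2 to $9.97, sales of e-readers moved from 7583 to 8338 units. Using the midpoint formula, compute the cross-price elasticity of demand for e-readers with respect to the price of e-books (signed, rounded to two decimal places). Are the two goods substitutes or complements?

-0.47; complements

%ΔQ_{e-readers} = (8338 − 7583)/avg = 755/7960.5 = 0.094843…
%ΔP_{e-books} = (9.97 − 12.2)/avg = -2.23/11.085 = -0.201172…
E_cross = (755/7960.5) / (-2.23/11.085) = -0.4714…
E_cross < 0 ⇒ the goods are complements.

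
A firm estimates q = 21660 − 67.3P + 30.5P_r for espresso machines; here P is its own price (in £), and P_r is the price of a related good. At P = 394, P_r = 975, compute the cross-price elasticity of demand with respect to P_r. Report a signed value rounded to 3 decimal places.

At the given values, q = 21660 − 67.3(394) + 30.5(975) = 24881.3.
∂q/∂P_r = 30.5.
E = (30.5) × (975/24881.3) = 1.19517…

1.195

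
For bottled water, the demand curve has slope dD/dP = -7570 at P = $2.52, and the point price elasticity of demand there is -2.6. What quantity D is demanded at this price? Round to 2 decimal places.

Ed = (dD/dP)·(P/D) ⇒ D = (dD/dP)·P/Ed = (-7570)·2.52/(-2.6) = 7337.0769…

7337.08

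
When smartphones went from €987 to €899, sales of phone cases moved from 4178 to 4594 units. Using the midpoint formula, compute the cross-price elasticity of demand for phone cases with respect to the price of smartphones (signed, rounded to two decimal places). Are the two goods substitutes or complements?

-1.02; complements

%ΔQ_{phone cases} = (4594 − 4178)/avg = 416/4386 = 0.094847…
%ΔP_{smartphones} = (899 − 987)/avg = -88/943 = -0.093319…
E_cross = (416/4386) / (-88/943) = -1.0163…
E_cross < 0 ⇒ the goods are complements.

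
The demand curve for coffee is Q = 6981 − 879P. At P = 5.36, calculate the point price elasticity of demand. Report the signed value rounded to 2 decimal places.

-2.08

dQ/dP = −879. At P = 5.36, Q = 6981 − 879(5.36) = 2269.56.
Ed = (dQ/dP)·(P/Q) = −879 × (5.36/2269.56) = -2.0759…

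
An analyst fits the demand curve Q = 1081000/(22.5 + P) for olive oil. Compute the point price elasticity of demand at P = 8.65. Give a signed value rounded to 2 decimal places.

dQ/dP = −1081000/(22.5 + P)² = -1114.06. At P = 8.65, Q = 34703.
Ed = (dQ/dP)·(P/Q) = (-1114.06) × (8.65/34703) = -0.2776…

-0.28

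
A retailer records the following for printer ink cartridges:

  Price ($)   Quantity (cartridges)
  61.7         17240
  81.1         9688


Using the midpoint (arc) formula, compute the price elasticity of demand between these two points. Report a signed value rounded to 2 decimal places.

%ΔQ = (9688 − 17240) / [(17240 + 9688)/2] = -7552/13464 = -0.560903…
%ΔP = (81.1 − 61.7) / [(61.7 + 81.1)/2] = 19.4/71.4 = 0.271708…
Arc Ed = %ΔQ / %ΔP = (-7552/13464) / (19.4/71.4) = -2.0643…

-2.06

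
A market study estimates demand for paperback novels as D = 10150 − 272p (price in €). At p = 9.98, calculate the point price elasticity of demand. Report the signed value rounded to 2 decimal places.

-0.37

dD/dp = −272. At p = 9.98, D = 10150 − 272(9.98) = 7435.44.
Ed = (dD/dp)·(p/D) = −272 × (9.98/7435.44) = -0.3650…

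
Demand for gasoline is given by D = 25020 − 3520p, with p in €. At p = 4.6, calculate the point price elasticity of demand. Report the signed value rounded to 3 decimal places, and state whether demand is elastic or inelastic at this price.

dD/dp = −3520. At p = 4.6, D = 25020 − 3520(4.6) = 8828.
Ed = (dD/dp)·(p/D) = −3520 × (4.6/8828) = -1.83416…
|Ed| = 1.834 > 1, so demand is elastic.

-1.834; elastic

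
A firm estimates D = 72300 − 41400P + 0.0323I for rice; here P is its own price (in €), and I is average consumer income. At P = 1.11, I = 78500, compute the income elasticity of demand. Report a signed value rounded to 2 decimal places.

At the given values, D = 72300 − 41400(1.11) + 0.0323(78500) = 28881.55.
∂D/∂I = 0.0323.
E = (0.0323) × (78500/28881.55) = 0.0877…

0.09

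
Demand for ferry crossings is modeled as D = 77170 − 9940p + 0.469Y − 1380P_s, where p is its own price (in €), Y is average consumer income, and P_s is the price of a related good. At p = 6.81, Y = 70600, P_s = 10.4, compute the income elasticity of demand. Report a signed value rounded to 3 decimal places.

At the given values, D = 77170 − 9940(6.81) + 0.469(70600) − 1380(10.4) = 28238.
∂D/∂Y = 0.469.
E = (0.469) × (70600/28238) = 1.17258…

1.173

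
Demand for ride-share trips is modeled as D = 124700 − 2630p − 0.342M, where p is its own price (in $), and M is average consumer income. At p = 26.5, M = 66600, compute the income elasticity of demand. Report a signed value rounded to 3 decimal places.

At the given values, D = 124700 − 2630(26.5) − 0.342(66600) = 32227.8.
∂D/∂M = -0.342.
E = (-0.342) × (66600/32227.8) = -0.70675…

-0.707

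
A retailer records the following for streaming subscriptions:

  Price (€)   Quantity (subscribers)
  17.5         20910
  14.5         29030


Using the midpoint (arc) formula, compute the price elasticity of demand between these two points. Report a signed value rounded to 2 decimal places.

%ΔQ = (29030 − 20910) / [(20910 + 29030)/2] = 8120/24970 = 0.325190…
%ΔP = (14.5 − 17.5) / [(17.5 + 14.5)/2] = -3/16 = -0.1875
Arc Ed = %ΔQ / %ΔP = (8120/24970) / (-3/16) = -1.7343…

-1.73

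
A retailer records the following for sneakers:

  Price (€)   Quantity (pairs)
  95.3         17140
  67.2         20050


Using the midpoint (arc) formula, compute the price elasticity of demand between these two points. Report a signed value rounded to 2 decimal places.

-0.45

%ΔQ = (20050 − 17140) / [(17140 + 20050)/2] = 2910/18595 = 0.156493…
%ΔP = (67.2 − 95.3) / [(95.3 + 67.2)/2] = -28.1/81.25 = -0.345846…
Arc Ed = %ΔQ / %ΔP = (2910/18595) / (-28.1/81.25) = -0.4524…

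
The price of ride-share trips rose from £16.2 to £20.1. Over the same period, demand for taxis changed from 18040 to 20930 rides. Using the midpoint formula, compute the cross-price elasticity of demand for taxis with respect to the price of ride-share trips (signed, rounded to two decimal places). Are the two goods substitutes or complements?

%ΔQ_{taxis} = (20930 − 18040)/avg = 2890/19485 = 0.148319…
%ΔP_{ride-share trips} = (20.1 − 16.2)/avg = 3.9/18.15 = 0.214876…
E_cross = (2890/19485) / (3.9/18.15) = 0.6902…
E_cross > 0 ⇒ the goods are substitutes.

0.69; substitutes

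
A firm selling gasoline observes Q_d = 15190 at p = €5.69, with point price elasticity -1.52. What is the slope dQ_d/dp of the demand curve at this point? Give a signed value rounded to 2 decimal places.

Ed = (dQ_d/dp)·(p/Q_d) ⇒ dQ_d/dp = Ed·Q_d/p = (-1.52)·15190/5.69 = -4057.7855…

-4057.79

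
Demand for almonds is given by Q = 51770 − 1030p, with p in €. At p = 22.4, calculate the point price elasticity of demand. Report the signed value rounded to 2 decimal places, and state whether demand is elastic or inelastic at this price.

-0.80; inelastic

dQ/dp = −1030. At p = 22.4, Q = 51770 − 1030(22.4) = 28698.
Ed = (dQ/dp)·(p/Q) = −1030 × (22.4/28698) = -0.8039…
|Ed| = 0.80 < 1, so demand is inelastic.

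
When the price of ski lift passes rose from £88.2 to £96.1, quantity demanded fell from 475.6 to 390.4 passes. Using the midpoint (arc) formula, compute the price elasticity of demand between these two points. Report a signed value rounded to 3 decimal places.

-2.295

%ΔQ = (390.4 − 475.6) / [(475.6 + 390.4)/2] = -85.2/433 = -0.196766…
%ΔP = (96.1 − 88.2) / [(88.2 + 96.1)/2] = 7.9/92.15 = 0.085729…
Arc Ed = %ΔQ / %ΔP = (-85.2/433) / (7.9/92.15) = -2.29519…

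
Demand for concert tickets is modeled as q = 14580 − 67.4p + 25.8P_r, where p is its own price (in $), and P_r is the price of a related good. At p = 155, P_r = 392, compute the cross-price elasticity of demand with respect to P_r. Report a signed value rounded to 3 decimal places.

At the given values, q = 14580 − 67.4(155) + 25.8(392) = 14246.6.
∂q/∂P_r = 25.8.
E = (25.8) × (392/14246.6) = 0.70989…

0.710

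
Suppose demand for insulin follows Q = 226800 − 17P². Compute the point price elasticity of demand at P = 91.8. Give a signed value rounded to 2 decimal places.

dQ/dP = −2·17·P = -3121.2. At P = 91.8, Q = 83536.92.
Ed = (dQ/dP)·(P/Q) = (-3121.2) × (91.8/83536.92) = -3.4299…

-3.43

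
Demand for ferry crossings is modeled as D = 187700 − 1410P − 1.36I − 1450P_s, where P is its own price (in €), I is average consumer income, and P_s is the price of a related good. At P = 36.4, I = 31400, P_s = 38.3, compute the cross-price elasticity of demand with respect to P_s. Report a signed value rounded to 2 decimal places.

At the given values, D = 187700 − 1410(36.4) − 1.36(31400) − 1450(38.3) = 38137.
∂D/∂P_s = -1450.
E = (-1450) × (38.3/38137) = -1.4561…

-1.46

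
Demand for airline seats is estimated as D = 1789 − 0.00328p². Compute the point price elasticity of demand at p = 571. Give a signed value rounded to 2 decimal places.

dD/dp = −2·0.00328·p = -3.74576. At p = 571, D = 719.58552.
Ed = (dD/dp)·(p/D) = (-3.74576) × (571/719.58552) = -2.9723…

-2.97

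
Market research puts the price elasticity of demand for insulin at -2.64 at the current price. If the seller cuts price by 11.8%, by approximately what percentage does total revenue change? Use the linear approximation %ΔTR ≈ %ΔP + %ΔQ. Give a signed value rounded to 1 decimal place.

+19.4%

%ΔQ ≈ Ed × %ΔP = (-2.64) × (-11.8%) = +31.1520%
%ΔTR ≈ %ΔP + %ΔQ = (-11.8%) + (+31.1520%) = +19.3520%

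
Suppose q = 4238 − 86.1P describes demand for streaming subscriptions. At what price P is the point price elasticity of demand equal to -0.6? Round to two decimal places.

Ed = −86.1P/(4238 − 86.1P). Set this equal to -0.6:
86.1P = 0.6·(4238 − 86.1P) ⇒ 86.1P(1 + 0.6) = 0.6·4238
P = 0.6·4238 / (86.1·1.6) = 18.4581…

18.46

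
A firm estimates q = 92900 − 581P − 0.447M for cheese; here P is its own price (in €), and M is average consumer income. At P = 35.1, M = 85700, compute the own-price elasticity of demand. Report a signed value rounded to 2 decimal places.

-0.60

At the given values, q = 92900 − 581(35.1) − 0.447(85700) = 34199.
∂q/∂P = −581.
E = (-581) × (35.1/34199) = -0.5963…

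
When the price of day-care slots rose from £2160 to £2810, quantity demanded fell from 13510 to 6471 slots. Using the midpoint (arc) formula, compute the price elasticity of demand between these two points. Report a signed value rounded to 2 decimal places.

-2.69

%ΔQ = (6471 − 13510) / [(13510 + 6471)/2] = -7039/9990.5 = -0.704569…
%ΔP = (2810 − 2160) / [(2160 + 2810)/2] = 650/2485 = 0.261569…
Arc Ed = %ΔQ / %ΔP = (-7039/9990.5) / (650/2485) = -2.6936…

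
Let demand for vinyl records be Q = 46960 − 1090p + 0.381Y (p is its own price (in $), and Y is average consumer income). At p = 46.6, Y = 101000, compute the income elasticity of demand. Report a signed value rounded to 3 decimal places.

At the given values, Q = 46960 − 1090(46.6) + 0.381(101000) = 34647.
∂Q/∂Y = 0.381.
E = (0.381) × (101000/34647) = 1.11065…

1.111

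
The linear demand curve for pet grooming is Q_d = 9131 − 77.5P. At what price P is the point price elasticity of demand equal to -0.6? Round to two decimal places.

Ed = −77.5P/(9131 − 77.5P). Set this equal to -0.6:
77.5P = 0.6·(9131 − 77.5P) ⇒ 77.5P(1 + 0.6) = 0.6·9131
P = 0.6·9131 / (77.5·1.6) = 44.1822…

44.18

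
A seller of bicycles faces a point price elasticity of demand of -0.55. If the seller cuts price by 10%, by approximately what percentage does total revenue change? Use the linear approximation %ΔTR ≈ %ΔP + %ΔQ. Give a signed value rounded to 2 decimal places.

-4.50%

%ΔQ ≈ Ed × %ΔP = (-0.55) × (-10%) = +5.5000%
%ΔTR ≈ %ΔP + %ΔQ = (-10%) + (+5.5000%) = -4.5000%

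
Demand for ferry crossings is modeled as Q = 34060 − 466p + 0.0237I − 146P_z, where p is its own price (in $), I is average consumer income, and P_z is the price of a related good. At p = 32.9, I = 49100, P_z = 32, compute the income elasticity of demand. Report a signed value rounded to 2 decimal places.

0.08

At the given values, Q = 34060 − 466(32.9) + 0.0237(49100) − 146(32) = 15220.27.
∂Q/∂I = 0.0237.
E = (0.0237) × (49100/15220.27) = 0.0764…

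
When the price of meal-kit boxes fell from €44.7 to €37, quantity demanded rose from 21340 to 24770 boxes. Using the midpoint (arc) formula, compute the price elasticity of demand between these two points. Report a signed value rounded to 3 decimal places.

-0.789

%ΔQ = (24770 − 21340) / [(21340 + 24770)/2] = 3430/23055 = 0.148774…
%ΔP = (37 − 44.7) / [(44.7 + 37)/2] = -7.7/40.85 = -0.188494…
Arc Ed = %ΔQ / %ΔP = (3430/23055) / (-7.7/40.85) = -0.78927…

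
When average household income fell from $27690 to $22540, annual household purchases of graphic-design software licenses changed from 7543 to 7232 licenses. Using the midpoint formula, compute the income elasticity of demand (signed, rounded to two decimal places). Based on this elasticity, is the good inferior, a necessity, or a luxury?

%ΔQ = (7232 − 7543)/[( 7543 + 7232)/2] = -311/7387.5 = -0.042098…
%ΔIncome = (22540 − 27690)/[( 27690 + 22540)/2] = -5150/25115 = -0.205056…
E_income = (-311/7387.5) / (-5150/25115) = 0.2052…
0 < E_income < 1 ⇒ normal good, necessity.

0.21; necessity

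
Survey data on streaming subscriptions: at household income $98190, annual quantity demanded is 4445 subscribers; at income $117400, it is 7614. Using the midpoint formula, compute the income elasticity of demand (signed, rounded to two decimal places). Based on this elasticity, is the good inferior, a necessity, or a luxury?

%ΔQ = (7614 − 4445)/[( 4445 + 7614)/2] = 3169/6029.5 = 0.525582…
%ΔIncome = (117400 − 98190)/[( 98190 + 117400)/2] = 19210/107795 = 0.178208…
E_income = (3169/6029.5) / (19210/107795) = 2.9492…
E_income > 1 ⇒ normal good, luxury.

2.95; luxury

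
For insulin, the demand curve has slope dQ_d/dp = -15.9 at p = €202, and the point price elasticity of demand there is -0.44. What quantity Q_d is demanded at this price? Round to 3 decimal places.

7299.545

Ed = (dQ_d/dp)·(p/Q_d) ⇒ Q_d = (dQ_d/dp)·p/Ed = (-15.9)·202/(-0.44) = 7299.54545…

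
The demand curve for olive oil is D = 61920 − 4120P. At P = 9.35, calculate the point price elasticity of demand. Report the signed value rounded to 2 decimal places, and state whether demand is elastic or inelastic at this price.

dD/dP = −4120. At P = 9.35, D = 61920 − 4120(9.35) = 23398.
Ed = (dD/dP)·(P/D) = −4120 × (9.35/23398) = -1.6463…
|Ed| = 1.65 > 1, so demand is elastic.

-1.65; elastic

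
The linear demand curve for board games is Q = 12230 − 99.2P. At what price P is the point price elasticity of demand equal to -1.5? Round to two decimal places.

Ed = −99.2P/(12230 − 99.2P). Set this equal to -1.5:
99.2P = 1.5·(12230 − 99.2P) ⇒ 99.2P(1 + 1.5) = 1.5·12230
P = 1.5·12230 / (99.2·2.5) = 73.9717…

73.97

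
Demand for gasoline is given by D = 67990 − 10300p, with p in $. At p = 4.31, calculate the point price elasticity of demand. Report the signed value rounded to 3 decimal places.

dD/dp = −10300. At p = 4.31, D = 67990 − 10300(4.31) = 23597.
Ed = (dD/dp)·(p/D) = −10300 × (4.31/23597) = -1.88129…

-1.881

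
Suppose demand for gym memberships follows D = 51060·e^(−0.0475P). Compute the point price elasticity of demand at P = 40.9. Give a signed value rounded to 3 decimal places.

dD/dP = −0.0475·D = -347.575. At P = 40.9, D = 7317.37.
Ed = (dD/dP)·(P/D) = (-347.575) × (40.9/7317.37) = -1.94275

-1.943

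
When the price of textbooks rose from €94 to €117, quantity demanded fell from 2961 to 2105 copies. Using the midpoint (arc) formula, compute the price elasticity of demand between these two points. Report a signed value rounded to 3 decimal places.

%ΔQ = (2105 − 2961) / [(2961 + 2105)/2] = -856/2533 = -0.337939…
%ΔP = (117 − 94) / [(94 + 117)/2] = 23/105.5 = 0.218009…
Arc Ed = %ΔQ / %ΔP = (-856/2533) / (23/105.5) = -1.55011…

-1.550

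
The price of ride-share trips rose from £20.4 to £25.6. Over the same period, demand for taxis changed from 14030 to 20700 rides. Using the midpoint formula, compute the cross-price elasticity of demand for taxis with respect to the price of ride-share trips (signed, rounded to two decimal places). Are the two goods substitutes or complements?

1.70; substitutes

%ΔQ_{taxis} = (20700 − 14030)/avg = 6670/17365 = 0.384105…
%ΔP_{ride-share trips} = (25.6 − 20.4)/avg = 5.2/23 = 0.226086…
E_cross = (6670/17365) / (5.2/23) = 1.6989…
E_cross > 0 ⇒ the goods are substitutes.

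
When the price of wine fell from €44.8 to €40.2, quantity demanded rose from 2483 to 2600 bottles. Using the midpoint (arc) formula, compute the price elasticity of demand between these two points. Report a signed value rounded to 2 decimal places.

%ΔQ = (2600 − 2483) / [(2483 + 2600)/2] = 117/2541.5 = 0.046035…
%ΔP = (40.2 − 44.8) / [(44.8 + 40.2)/2] = -4.6/42.5 = -0.108235…
Arc Ed = %ΔQ / %ΔP = (117/2541.5) / (-4.6/42.5) = -0.4253…

-0.43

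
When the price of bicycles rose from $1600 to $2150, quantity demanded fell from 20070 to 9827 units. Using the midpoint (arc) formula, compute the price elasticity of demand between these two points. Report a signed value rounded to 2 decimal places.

%ΔQ = (9827 − 20070) / [(20070 + 9827)/2] = -10243/14948.5 = -0.685219…
%ΔP = (2150 − 1600) / [(1600 + 2150)/2] = 550/1875 = 0.293333…
Arc Ed = %ΔQ / %ΔP = (-10243/14948.5) / (550/1875) = -2.3359…

-2.34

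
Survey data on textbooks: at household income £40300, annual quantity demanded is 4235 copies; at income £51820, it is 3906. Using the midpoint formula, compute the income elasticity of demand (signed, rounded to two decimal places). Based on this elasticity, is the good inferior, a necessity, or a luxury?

%ΔQ = (3906 − 4235)/[( 4235 + 3906)/2] = -329/4070.5 = -0.080825…
%ΔIncome = (51820 − 40300)/[( 40300 + 51820)/2] = 11520/46060 = 0.250108…
E_income = (-329/4070.5) / (11520/46060) = -0.3231…
E_income < 0 ⇒ inferior good.

-0.32; inferior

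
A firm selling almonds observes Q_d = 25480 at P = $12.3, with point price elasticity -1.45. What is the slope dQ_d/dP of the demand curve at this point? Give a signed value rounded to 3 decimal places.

-3003.740

Ed = (dQ_d/dP)·(P/Q_d) ⇒ dQ_d/dP = Ed·Q_d/P = (-1.45)·25480/12.3 = -3003.73983…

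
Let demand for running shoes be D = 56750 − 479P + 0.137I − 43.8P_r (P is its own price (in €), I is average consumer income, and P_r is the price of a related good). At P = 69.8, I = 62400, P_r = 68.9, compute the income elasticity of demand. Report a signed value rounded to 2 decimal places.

0.30

At the given values, D = 56750 − 479(69.8) + 0.137(62400) − 43.8(68.9) = 28846.78.
∂D/∂I = 0.137.
E = (0.137) × (62400/28846.78) = 0.2963…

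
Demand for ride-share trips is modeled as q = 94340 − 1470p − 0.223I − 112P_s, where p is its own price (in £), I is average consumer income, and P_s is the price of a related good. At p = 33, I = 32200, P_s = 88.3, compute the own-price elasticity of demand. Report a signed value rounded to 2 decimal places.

At the given values, q = 94340 − 1470(33) − 0.223(32200) − 112(88.3) = 28759.8.
∂q/∂p = −1470.
E = (-1470) × (33/28759.8) = -1.6867…

-1.69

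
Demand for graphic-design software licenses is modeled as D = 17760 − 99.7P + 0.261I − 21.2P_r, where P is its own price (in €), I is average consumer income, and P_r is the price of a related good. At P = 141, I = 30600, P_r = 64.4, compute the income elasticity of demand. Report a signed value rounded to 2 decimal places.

0.77

At the given values, D = 17760 − 99.7(141) + 0.261(30600) − 21.2(64.4) = 10323.62.
∂D/∂I = 0.261.
E = (0.261) × (30600/10323.62) = 0.7736…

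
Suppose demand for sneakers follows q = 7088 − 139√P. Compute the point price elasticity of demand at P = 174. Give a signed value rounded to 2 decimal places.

-0.17

dq/dP = −139/(2√P) = -5.26878. At P = 174, q = 5254.46.
Ed = (dq/dP)·(P/q) = (-5.26878) × (174/5254.46) = -0.1744…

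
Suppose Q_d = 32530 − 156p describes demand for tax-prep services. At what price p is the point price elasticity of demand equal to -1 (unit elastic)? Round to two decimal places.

104.26

Ed = −156p/(32530 − 156p). Set this equal to -1:
156p = 1·(32530 − 156p) ⇒ 156p(1 + 1) = 1·32530
p = 1·32530 / (156·2) = 104.2628…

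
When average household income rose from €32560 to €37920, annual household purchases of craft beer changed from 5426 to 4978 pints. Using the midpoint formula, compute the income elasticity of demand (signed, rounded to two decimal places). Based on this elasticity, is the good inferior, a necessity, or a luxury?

%ΔQ = (4978 − 5426)/[( 5426 + 4978)/2] = -448/5202 = -0.086120…
%ΔIncome = (37920 − 32560)/[( 32560 + 37920)/2] = 5360/35240 = 0.152099…
E_income = (-448/5202) / (5360/35240) = -0.5662…
E_income < 0 ⇒ inferior good.

-0.57; inferior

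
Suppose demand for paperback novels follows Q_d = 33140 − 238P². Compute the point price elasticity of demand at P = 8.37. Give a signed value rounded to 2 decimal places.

dQ_d/dP = −2·238·P = -3984.12. At P = 8.37, Q_d = 16466.4578.
Ed = (dQ_d/dP)·(P/Q_d) = (-3984.12) × (8.37/16466.4578) = -2.0251…

-2.03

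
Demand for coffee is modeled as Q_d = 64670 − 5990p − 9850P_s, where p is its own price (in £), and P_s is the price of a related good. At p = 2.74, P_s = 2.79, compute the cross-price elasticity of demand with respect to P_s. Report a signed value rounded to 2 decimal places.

At the given values, Q_d = 64670 − 5990(2.74) − 9850(2.79) = 20775.9.
∂Q_d/∂P_s = -9850.
E = (-9850) × (2.79/20775.9) = -1.3227…

-1.32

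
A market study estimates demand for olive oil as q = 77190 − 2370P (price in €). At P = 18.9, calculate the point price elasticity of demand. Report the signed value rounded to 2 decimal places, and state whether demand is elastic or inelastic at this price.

dq/dP = −2370. At P = 18.9, q = 77190 − 2370(18.9) = 32397.
Ed = (dq/dP)·(P/q) = −2370 × (18.9/32397) = -1.3826…
|Ed| = 1.38 > 1, so demand is elastic.

-1.38; elastic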